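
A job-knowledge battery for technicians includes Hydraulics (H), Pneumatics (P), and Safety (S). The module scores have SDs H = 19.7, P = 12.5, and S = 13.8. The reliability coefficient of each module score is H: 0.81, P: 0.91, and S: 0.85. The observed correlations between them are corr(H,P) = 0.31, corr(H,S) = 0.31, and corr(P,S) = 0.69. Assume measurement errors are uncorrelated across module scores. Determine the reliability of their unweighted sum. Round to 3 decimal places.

Var(H+P+S) = 19.7² + 12.5² + 13.8² + 2·[19.7·12.5·0.31 + 19.7·13.8·0.31 + 12.5·13.8·0.69] = 734.78 + 559.278 = 1294.06.
With uncorrelated errors the cross-covariances are all true-score covariance, so they carry over unchanged; only the diagonal terms shrink to ρᵢσᵢ².
True-score variance = [19.7²·0.81 + 12.5²·0.91 + 13.8²·0.85] + 559.278 = 618.414 + 559.278 = 1177.69.
Reliability = 1177.69 / 1294.06 = 0.910.

0.910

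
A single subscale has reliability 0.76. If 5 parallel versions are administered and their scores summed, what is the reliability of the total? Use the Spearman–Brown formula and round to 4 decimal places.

ρ_k = kρ / (1 + (k−1)ρ) = 5·0.76 / (1 + 4·0.76) = 3.800 / 4.040 = 0.9406.

0.9406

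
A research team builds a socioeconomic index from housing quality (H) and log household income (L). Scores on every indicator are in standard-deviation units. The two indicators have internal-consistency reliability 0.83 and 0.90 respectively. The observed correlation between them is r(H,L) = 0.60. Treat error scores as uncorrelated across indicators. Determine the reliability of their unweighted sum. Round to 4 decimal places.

Var(H+L) = 2 + 2·[0.60] = 2 + 1.2 = 3.2.
With uncorrelated errors the cross-covariances are all true-score covariance, so they carry over unchanged; only the diagonal terms shrink to ρᵢσᵢ².
True-score variance = [0.83 + 0.90] + 1.2 = 1.73 + 1.2 = 2.93.
Reliability = 2.93 / 3.2 = 0.9156.

0.9156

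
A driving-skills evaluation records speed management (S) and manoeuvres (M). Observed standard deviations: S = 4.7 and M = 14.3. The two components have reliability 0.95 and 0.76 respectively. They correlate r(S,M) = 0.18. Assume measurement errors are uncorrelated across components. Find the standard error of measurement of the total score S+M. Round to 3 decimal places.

Var(total) = 226.58 + 24.1956 = 250.776.
True-score variance = 176.398 + 24.1956 = 200.594, so reliability = 0.7999.
Error variance = 250.776 − 200.594 = 50.1821; SEM = √50.1821 = 7.084.

7.084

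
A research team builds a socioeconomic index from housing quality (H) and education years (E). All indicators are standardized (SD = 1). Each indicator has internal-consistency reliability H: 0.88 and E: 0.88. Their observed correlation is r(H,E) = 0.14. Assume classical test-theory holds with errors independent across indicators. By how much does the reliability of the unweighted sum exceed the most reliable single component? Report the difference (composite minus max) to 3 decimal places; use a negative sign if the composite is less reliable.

0.015

Var(sum) = 2 + 0.28 = 2.28; true-score variance = 1.76 + 0.28 = 2.04; composite reliability = 0.8947.
Max component reliability = 0.8800.
Difference = 0.8947 − 0.8800 = 0.015.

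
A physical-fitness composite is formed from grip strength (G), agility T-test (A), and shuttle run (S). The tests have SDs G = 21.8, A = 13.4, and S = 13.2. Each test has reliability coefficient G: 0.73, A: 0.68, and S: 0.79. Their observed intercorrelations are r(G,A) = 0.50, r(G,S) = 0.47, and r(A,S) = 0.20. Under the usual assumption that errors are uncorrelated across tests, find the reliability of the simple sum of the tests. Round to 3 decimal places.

Var(G+A+S) = 21.8² + 13.4² + 13.2² + 2·[21.8·13.4·0.50 + 21.8·13.2·0.47 + 13.4·13.2·0.20] = 829.04 + 633.366 = 1462.41.
Because errors are independent across components, Cov(Tᵢ,Tⱼ) = Cov(Xᵢ,Xⱼ); the off-diagonal part of the true-score variance is the same as above.
True-score variance = [21.8²·0.73 + 13.4²·0.68 + 13.2²·0.79] + 633.366 = 606.676 + 633.366 = 1240.04.
Reliability = 1240.04 / 1462.41 = 0.848.

0.848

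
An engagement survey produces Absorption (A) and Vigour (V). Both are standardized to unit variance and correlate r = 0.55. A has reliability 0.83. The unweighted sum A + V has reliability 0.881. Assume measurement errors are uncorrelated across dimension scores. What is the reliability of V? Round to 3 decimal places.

0.801

Var(A+V) = 2 + 2·0.55 = 3.100.
True-score variance = ρ_A + ρ_V + 2·0.55, so 0.881 = (0.83 + ρ_V + 1.10) / 3.100.
ρ_V = 0.881·3.100 − 0.83 − 1.10 = 0.801.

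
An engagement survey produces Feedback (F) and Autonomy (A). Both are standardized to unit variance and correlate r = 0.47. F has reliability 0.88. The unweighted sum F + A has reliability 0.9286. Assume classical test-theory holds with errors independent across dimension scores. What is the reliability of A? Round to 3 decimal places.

Var(F+A) = 2 + 2·0.47 = 2.940.
True-score variance = ρ_F + ρ_A + 2·0.47, so 0.9286 = (0.88 + ρ_A + 0.94) / 2.940.
ρ_A = 0.9286·2.940 − 0.88 − 0.94 = 0.910.

0.910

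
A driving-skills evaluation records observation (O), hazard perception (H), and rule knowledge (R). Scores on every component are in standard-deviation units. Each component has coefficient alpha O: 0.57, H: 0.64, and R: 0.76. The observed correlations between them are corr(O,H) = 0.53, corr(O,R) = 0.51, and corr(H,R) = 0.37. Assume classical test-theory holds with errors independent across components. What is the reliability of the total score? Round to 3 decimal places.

Var(O+H+R) = 3 + 2·[0.53 + 0.51 + 0.37] = 3 + 2.82 = 5.82.
Under uncorrelated errors the observed covariances equal the true-score covariances, so only the own-variance terms attenuate.
True-score variance = [0.57 + 0.64 + 0.76] + 2.82 = 1.97 + 2.82 = 4.79.
Reliability = 4.79 / 5.82 = 0.823.

0.823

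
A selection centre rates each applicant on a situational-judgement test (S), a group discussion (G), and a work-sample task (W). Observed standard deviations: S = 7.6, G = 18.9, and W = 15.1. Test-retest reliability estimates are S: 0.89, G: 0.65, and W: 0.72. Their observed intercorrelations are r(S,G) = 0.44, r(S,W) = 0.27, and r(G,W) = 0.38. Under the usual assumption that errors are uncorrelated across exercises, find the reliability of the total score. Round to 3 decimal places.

0.814

Var(S+G+W) = 7.6² + 18.9² + 15.1² + 2·[7.6·18.9·0.44 + 7.6·15.1·0.27 + 18.9·15.1·0.38] = 642.98 + 405.27 = 1048.25.
With uncorrelated errors the cross-covariances are all true-score covariance, so they carry over unchanged; only the diagonal terms shrink to ρᵢσᵢ².
True-score variance = [7.6²·0.89 + 18.9²·0.65 + 15.1²·0.72] + 405.27 = 447.76 + 405.27 = 853.03.
Reliability = 853.03 / 1048.25 = 0.814.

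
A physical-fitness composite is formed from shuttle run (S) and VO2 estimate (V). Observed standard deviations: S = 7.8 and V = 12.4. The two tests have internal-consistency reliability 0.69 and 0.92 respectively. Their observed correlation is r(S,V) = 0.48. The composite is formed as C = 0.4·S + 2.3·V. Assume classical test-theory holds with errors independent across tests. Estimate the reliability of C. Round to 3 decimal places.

0.925

Var(C) = 0.4²·7.8² + 2.3²·12.4² + 2·[0.92·7.8·12.4·0.48] = 823.125 + 85.4231 = 908.548.
With uncorrelated errors the cross-covariances are all true-score covariance, so they carry over unchanged; only the diagonal terms shrink to ρᵢσᵢ².
True-score variance = [0.4²·7.8²·0.69 + 2.3²·12.4²·0.92] + 85.4231 = 755.036 + 85.4231 = 840.459.
Reliability = 840.459 / 908.548 = 0.925.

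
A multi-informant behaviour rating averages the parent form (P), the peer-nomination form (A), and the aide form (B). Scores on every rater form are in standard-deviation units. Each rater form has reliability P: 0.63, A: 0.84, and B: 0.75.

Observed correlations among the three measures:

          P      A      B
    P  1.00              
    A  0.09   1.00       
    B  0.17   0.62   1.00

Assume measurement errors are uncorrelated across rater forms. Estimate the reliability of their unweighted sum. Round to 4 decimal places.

0.8361

Var(P+A+B) = 3 + 2·[0.09 + 0.17 + 0.62] = 3 + 1.76 = 4.76.
Because errors are independent across components, Cov(Tᵢ,Tⱼ) = Cov(Xᵢ,Xⱼ); the off-diagonal part of the true-score variance is the same as above.
True-score variance = [0.63 + 0.84 + 0.75] + 1.76 = 2.22 + 1.76 = 3.98.
Reliability = 3.98 / 4.76 = 0.8361.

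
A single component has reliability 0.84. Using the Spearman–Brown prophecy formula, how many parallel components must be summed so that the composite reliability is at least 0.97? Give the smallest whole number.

7

k ≥ ρ*(1−ρ₁)/(ρ₁(1−ρ*)) = 0.97·0.16 / (0.84·0.03) = 6.159.
Smallest integer k = 7.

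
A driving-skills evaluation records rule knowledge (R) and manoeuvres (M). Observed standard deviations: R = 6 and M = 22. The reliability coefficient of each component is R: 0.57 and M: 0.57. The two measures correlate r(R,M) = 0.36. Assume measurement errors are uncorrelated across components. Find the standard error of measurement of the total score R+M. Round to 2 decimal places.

Var(total) = 520 + 95.04 = 615.04.
True-score variance = 296.4 + 95.04 = 391.44, so reliability = 0.6364.
Error variance = 615.04 − 391.44 = 223.6; SEM = √223.6 = 14.95.

14.95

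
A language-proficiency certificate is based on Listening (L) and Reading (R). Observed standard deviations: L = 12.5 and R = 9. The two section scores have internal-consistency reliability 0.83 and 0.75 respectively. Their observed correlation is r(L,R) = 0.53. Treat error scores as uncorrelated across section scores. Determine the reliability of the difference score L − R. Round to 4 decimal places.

0.6033

Var(L−R) = 12.5² + 9² − 2·12.5·9·0.53 = 237.25 − 119.25 = 118.
Under uncorrelated errors the observed covariances equal the true-score covariances, so only the own-variance terms attenuate.
True-score variance = [12.5²·0.83 + 9²·0.75] − 119.25 = 190.438 − 119.25 = 71.1875.
Reliability = 71.1875 / 118 = 0.6033.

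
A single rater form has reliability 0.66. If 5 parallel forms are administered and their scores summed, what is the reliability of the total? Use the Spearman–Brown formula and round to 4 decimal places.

0.9066

ρ_k = kρ / (1 + (k−1)ρ) = 5·0.66 / (1 + 4·0.66) = 3.300 / 3.640 = 0.9066.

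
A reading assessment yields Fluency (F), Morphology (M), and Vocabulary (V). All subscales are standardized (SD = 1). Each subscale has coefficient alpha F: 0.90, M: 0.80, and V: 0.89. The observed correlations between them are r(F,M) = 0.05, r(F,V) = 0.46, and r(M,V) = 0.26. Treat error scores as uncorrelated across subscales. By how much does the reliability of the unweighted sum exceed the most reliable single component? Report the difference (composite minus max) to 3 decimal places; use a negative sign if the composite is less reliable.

Var(sum) = 3 + 1.54 = 4.54; true-score variance = 2.59 + 1.54 = 4.13; composite reliability = 0.9097.
Max component reliability = 0.9000.
Difference = 0.9097 − 0.9000 = 0.010.

0.010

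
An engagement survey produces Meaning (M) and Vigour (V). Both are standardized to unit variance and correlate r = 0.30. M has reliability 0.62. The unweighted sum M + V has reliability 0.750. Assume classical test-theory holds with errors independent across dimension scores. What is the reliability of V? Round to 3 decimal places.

Var(M+V) = 2 + 2·0.30 = 2.600.
True-score variance = ρ_M + ρ_V + 2·0.30, so 0.750 = (0.62 + ρ_V + 0.60) / 2.600.
ρ_V = 0.750·2.600 − 0.62 − 0.60 = 0.730.

0.730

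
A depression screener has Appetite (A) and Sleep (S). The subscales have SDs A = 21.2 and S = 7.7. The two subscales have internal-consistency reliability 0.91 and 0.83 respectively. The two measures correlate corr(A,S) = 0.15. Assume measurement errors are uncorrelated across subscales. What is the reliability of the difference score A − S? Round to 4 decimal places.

Var(A−S) = 21.2² + 7.7² − 2·21.2·7.7·0.15 = 508.73 − 48.972 = 459.758.
Under uncorrelated errors the observed covariances equal the true-score covariances, so only the own-variance terms attenuate.
True-score variance = [21.2²·0.91 + 7.7²·0.83] − 48.972 = 458.201 − 48.972 = 409.229.
Reliability = 409.229 / 459.758 = 0.8901.

0.8901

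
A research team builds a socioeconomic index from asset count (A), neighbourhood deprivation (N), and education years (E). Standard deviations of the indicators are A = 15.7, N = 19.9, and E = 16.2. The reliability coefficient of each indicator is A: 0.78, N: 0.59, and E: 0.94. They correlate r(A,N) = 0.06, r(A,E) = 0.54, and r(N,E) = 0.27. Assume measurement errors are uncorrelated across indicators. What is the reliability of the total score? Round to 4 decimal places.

Var(A+N+E) = 15.7² + 19.9² + 16.2² + 2·[15.7·19.9·0.06 + 15.7·16.2·0.54 + 19.9·16.2·0.27] = 904.94 + 486.264 = 1391.2.
Because errors are independent across components, Cov(Tᵢ,Tⱼ) = Cov(Xᵢ,Xⱼ); the off-diagonal part of the true-score variance is the same as above.
True-score variance = [15.7²·0.78 + 19.9²·0.59 + 16.2²·0.94] + 486.264 = 672.602 + 486.264 = 1158.87.
Reliability = 1158.87 / 1391.2 = 0.8330.

0.8330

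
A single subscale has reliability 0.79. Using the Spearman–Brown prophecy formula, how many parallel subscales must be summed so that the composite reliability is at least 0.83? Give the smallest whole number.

k ≥ ρ*(1−ρ₁)/(ρ₁(1−ρ*)) = 0.83·0.21 / (0.79·0.17) = 1.298.
Smallest integer k = 2.

2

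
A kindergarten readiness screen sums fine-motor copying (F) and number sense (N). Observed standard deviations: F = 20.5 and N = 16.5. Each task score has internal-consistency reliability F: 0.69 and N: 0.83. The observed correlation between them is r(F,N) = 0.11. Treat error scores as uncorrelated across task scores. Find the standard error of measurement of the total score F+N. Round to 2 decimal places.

13.29

Var(total) = 692.5 + 74.415 = 766.915.
True-score variance = 515.94 + 74.415 = 590.355, so reliability = 0.7698.
Error variance = 766.915 − 590.355 = 176.56; SEM = √176.56 = 13.29.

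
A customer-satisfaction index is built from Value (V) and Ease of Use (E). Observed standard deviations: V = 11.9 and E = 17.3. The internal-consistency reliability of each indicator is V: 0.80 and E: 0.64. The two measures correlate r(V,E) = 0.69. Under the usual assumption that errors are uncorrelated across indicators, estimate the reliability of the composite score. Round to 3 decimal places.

0.812

Var(V+E) = 11.9² + 17.3² + 2·[11.9·17.3·0.69] = 440.9 + 284.101 = 725.001.
With uncorrelated errors the cross-covariances are all true-score covariance, so they carry over unchanged; only the diagonal terms shrink to ρᵢσᵢ².
True-score variance = [11.9²·0.80 + 17.3²·0.64] + 284.101 = 304.834 + 284.101 = 588.934.
Reliability = 588.934 / 725.001 = 0.812.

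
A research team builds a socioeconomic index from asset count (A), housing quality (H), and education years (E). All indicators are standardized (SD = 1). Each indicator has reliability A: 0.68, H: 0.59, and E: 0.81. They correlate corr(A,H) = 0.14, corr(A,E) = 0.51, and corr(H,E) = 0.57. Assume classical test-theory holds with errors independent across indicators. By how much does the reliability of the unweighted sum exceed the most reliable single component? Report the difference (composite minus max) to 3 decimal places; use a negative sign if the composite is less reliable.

Var(sum) = 3 + 2.44 = 5.44; true-score variance = 2.08 + 2.44 = 4.52; composite reliability = 0.8309.
Max component reliability = 0.8100.
Difference = 0.8309 − 0.8100 = 0.021.

0.021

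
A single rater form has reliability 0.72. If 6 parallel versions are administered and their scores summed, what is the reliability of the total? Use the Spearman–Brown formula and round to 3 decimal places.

0.939

ρ_k = kρ / (1 + (k−1)ρ) = 6·0.72 / (1 + 5·0.72) = 4.320 / 4.600 = 0.939.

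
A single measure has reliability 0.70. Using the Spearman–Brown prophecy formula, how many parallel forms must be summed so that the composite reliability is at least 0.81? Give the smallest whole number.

2

k ≥ ρ*(1−ρ₁)/(ρ₁(1−ρ*)) = 0.81·0.30 / (0.70·0.19) = 1.827.
Smallest integer k = 2.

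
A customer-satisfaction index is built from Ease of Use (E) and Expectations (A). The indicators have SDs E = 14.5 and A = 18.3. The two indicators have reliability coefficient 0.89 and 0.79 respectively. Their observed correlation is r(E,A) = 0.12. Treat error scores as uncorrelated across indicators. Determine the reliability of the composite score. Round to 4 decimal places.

0.8465

Var(E+A) = 14.5² + 18.3² + 2·[14.5·18.3·0.12] = 545.14 + 63.684 = 608.824.
Under uncorrelated errors the observed covariances equal the true-score covariances, so only the own-variance terms attenuate.
True-score variance = [14.5²·0.89 + 18.3²·0.79] + 63.684 = 451.686 + 63.684 = 515.37.
Reliability = 515.37 / 608.824 = 0.8465.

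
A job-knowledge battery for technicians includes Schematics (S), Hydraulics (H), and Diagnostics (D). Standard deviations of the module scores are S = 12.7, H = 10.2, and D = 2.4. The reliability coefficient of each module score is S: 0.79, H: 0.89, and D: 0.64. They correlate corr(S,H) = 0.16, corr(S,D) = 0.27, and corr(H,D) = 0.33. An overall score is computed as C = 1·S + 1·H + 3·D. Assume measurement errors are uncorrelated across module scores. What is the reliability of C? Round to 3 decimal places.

Var(C) = 12.7² + 10.2² + 3²·2.4² + 2·[12.7·10.2·0.16 + 3·12.7·2.4·0.27 + 3·10.2·2.4·0.33] = 317.17 + 139.301 = 456.471.
With uncorrelated errors the cross-covariances are all true-score covariance, so they carry over unchanged; only the diagonal terms shrink to ρᵢσᵢ².
True-score variance = [12.7²·0.79 + 10.2²·0.89 + 3²·2.4²·0.64] + 139.301 = 253.192 + 139.301 = 392.493.
Reliability = 392.493 / 456.471 = 0.860.

0.860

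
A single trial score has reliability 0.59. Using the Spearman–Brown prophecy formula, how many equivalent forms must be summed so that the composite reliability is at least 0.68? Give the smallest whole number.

2

k ≥ ρ*(1−ρ₁)/(ρ₁(1−ρ*)) = 0.68·0.41 / (0.59·0.32) = 1.477.
Smallest integer k = 2.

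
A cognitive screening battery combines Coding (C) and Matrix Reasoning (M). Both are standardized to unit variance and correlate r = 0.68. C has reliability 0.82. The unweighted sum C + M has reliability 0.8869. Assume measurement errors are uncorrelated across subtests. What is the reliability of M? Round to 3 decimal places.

Var(C+M) = 2 + 2·0.68 = 3.360.
True-score variance = ρ_C + ρ_M + 2·0.68, so 0.8869 = (0.82 + ρ_M + 1.36) / 3.360.
ρ_M = 0.8869·3.360 − 0.82 − 1.36 = 0.800.

0.800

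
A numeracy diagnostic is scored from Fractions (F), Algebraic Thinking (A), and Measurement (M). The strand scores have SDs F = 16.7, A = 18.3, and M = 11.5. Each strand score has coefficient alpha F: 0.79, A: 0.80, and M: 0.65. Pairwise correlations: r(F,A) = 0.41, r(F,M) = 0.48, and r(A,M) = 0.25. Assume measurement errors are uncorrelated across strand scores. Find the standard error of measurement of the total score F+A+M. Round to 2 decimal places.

13.11

Var(total) = 746.03 + 540.193 = 1286.22.
True-score variance = 574.198 + 540.193 = 1114.39, so reliability = 0.8664.
Error variance = 1286.22 − 1114.39 = 171.832; SEM = √171.832 = 13.11.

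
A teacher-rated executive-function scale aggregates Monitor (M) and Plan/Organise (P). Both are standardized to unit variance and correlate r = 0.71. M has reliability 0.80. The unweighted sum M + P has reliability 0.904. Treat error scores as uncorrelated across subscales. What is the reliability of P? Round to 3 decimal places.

Var(M+P) = 2 + 2·0.71 = 3.420.
True-score variance = ρ_M + ρ_P + 2·0.71, so 0.904 = (0.80 + ρ_P + 1.42) / 3.420.
ρ_P = 0.904·3.420 − 0.80 − 1.42 = 0.872.

0.872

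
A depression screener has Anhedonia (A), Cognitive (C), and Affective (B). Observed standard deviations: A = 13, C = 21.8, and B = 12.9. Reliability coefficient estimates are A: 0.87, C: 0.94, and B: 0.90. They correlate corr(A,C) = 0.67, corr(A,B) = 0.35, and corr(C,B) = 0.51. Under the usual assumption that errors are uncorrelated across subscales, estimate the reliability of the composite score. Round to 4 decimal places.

Var(A+C+B) = 13² + 21.8² + 12.9² + 2·[13·21.8·0.67 + 13·12.9·0.35 + 21.8·12.9·0.51] = 810.65 + 783.99 = 1594.64.
Because errors are independent across components, Cov(Tᵢ,Tⱼ) = Cov(Xᵢ,Xⱼ); the off-diagonal part of the true-score variance is the same as above.
True-score variance = [13²·0.87 + 21.8²·0.94 + 12.9²·0.90] + 783.99 = 743.525 + 783.99 = 1527.52.
Reliability = 1527.52 / 1594.64 = 0.9579.

0.9579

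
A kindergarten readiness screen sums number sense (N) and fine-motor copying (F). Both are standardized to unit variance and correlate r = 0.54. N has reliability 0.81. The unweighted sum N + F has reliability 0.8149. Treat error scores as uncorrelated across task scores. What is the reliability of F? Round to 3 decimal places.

0.620

Var(N+F) = 2 + 2·0.54 = 3.080.
True-score variance = ρ_N + ρ_F + 2·0.54, so 0.8149 = (0.81 + ρ_F + 1.08) / 3.080.
ρ_F = 0.8149·3.080 − 0.81 − 1.08 = 0.620.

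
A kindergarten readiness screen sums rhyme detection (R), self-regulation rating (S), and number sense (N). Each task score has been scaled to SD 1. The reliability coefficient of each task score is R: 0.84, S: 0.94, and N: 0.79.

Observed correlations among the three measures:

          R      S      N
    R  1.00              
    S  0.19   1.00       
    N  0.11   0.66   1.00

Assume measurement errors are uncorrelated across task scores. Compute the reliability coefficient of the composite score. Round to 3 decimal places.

Var(R+S+N) = 3 + 2·[0.19 + 0.11 + 0.66] = 3 + 1.92 = 4.92.
Because errors are independent across components, Cov(Tᵢ,Tⱼ) = Cov(Xᵢ,Xⱼ); the off-diagonal part of the true-score variance is the same as above.
True-score variance = [0.84 + 0.94 + 0.79] + 1.92 = 2.57 + 1.92 = 4.49.
Reliability = 4.49 / 4.92 = 0.913.

0.913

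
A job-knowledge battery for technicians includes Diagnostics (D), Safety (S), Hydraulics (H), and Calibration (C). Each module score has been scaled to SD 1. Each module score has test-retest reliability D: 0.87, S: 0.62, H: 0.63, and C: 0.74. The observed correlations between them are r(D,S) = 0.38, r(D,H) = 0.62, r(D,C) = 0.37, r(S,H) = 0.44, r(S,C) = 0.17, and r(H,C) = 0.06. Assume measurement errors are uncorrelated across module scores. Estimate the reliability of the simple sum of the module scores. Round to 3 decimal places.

0.859

Var(D+S+H+C) = 4 + 2·[0.38 + 0.62 + 0.37 + 0.44 + 0.17 + 0.06] = 4 + 4.08 = 8.08.
With uncorrelated errors the cross-covariances are all true-score covariance, so they carry over unchanged; only the diagonal terms shrink to ρᵢσᵢ².
True-score variance = [0.87 + 0.62 + 0.63 + 0.74] + 4.08 = 2.86 + 4.08 = 6.94.
Reliability = 6.94 / 8.08 = 0.859.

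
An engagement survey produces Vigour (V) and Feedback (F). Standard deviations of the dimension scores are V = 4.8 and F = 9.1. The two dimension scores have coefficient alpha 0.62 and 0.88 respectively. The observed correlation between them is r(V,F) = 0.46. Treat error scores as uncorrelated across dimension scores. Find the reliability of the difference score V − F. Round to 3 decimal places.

Var(V−F) = 4.8² + 9.1² − 2·4.8·9.1·0.46 = 105.85 − 40.1856 = 65.6644.
Because errors are independent across components, Cov(Tᵢ,Tⱼ) = Cov(Xᵢ,Xⱼ); the off-diagonal part of the true-score variance is the same as above.
True-score variance = [4.8²·0.62 + 9.1²·0.88] − 40.1856 = 87.1576 − 40.1856 = 46.972.
Reliability = 46.972 / 65.6644 = 0.715.

0.715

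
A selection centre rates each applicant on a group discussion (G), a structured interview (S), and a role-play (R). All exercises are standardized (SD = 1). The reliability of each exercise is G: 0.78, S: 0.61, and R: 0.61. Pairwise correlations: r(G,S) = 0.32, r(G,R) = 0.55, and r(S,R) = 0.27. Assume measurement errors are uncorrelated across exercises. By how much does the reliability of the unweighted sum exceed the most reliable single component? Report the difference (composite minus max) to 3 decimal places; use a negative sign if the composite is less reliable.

0.031

Var(sum) = 3 + 2.28 = 5.28; true-score variance = 2 + 2.28 = 4.28; composite reliability = 0.8106.
Max component reliability = 0.7800.
Difference = 0.8106 − 0.7800 = 0.031.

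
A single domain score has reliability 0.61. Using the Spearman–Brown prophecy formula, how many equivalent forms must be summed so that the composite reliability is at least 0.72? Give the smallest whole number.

k ≥ ρ*(1−ρ₁)/(ρ₁(1−ρ*)) = 0.72·0.39 / (0.61·0.28) = 1.644.
Smallest integer k = 2.

2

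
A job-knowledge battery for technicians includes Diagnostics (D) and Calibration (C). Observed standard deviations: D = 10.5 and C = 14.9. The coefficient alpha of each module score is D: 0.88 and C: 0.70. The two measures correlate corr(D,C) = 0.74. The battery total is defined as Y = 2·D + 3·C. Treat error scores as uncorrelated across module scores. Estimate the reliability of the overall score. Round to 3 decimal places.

Var(Y) = 2²·10.5² + 3²·14.9² + 2·[6·10.5·14.9·0.74] = 2439.09 + 1389.28 = 3828.37.
Under uncorrelated errors the observed covariances equal the true-score covariances, so only the own-variance terms attenuate.
True-score variance = [2²·10.5²·0.88 + 3²·14.9²·0.70] + 1389.28 = 1786.74 + 1389.28 = 3176.02.
Reliability = 3176.02 / 3828.37 = 0.830.

0.830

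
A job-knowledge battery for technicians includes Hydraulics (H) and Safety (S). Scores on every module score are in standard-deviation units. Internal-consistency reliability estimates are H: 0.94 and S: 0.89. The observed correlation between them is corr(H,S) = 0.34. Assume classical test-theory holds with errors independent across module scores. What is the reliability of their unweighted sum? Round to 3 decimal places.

Var(H+S) = 2 + 2·[0.34] = 2 + 0.68 = 2.68.
Under uncorrelated errors the observed covariances equal the true-score covariances, so only the own-variance terms attenuate.
True-score variance = [0.94 + 0.89] + 0.68 = 1.83 + 0.68 = 2.51.
Reliability = 2.51 / 2.68 = 0.937.

0.937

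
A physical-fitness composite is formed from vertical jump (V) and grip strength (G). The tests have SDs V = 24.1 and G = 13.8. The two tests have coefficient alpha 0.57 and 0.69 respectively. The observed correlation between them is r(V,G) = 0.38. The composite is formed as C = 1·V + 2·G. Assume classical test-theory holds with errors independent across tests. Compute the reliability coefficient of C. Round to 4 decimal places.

0.7371

Var(C) = 24.1² + 2²·13.8² + 2·[2·24.1·13.8·0.38] = 1342.57 + 505.522 = 1848.09.
Under uncorrelated errors the observed covariances equal the true-score covariances, so only the own-variance terms attenuate.
True-score variance = [24.1²·0.57 + 2²·13.8²·0.69] + 505.522 = 856.676 + 505.522 = 1362.2.
Reliability = 1362.2 / 1848.09 = 0.7371.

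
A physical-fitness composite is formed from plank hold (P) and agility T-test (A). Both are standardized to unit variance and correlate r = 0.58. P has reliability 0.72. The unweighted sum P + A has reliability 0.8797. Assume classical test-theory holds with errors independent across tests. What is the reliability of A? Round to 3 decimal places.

Var(P+A) = 2 + 2·0.58 = 3.160.
True-score variance = ρ_P + ρ_A + 2·0.58, so 0.8797 = (0.72 + ρ_A + 1.16) / 3.160.
ρ_A = 0.8797·3.160 − 0.72 − 1.16 = 0.900.

0.900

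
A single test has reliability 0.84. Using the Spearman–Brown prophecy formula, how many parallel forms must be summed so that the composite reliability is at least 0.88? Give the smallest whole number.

k ≥ ρ*(1−ρ₁)/(ρ₁(1−ρ*)) = 0.88·0.16 / (0.84·0.12) = 1.397.
Smallest integer k = 2.

2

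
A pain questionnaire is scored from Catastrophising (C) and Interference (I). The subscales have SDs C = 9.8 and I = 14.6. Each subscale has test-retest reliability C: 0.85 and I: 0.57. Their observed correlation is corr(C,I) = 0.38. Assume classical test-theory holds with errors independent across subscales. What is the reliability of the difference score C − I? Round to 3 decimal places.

0.471

Var(C−I) = 9.8² + 14.6² − 2·9.8·14.6·0.38 = 309.2 − 108.741 = 200.459.
With uncorrelated errors the cross-covariances are all true-score covariance, so they carry over unchanged; only the diagonal terms shrink to ρᵢσᵢ².
True-score variance = [9.8²·0.85 + 14.6²·0.57] − 108.741 = 203.135 − 108.741 = 94.3944.
Reliability = 94.3944 / 200.459 = 0.471.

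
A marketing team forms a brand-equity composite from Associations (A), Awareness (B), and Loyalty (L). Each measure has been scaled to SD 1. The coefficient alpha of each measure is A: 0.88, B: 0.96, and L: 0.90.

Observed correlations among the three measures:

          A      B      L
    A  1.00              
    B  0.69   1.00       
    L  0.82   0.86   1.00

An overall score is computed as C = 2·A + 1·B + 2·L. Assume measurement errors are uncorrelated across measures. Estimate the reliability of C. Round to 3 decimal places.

0.958

Var(C) = 2² + 1 + 2² + 2·[2·0.69 + 4·0.82 + 2·0.86] = 9 + 12.76 = 21.76.
Under uncorrelated errors the observed covariances equal the true-score covariances, so only the own-variance terms attenuate.
True-score variance = [2²·0.88 + 0.96 + 2²·0.90] + 12.76 = 8.08 + 12.76 = 20.84.
Reliability = 20.84 / 21.76 = 0.958.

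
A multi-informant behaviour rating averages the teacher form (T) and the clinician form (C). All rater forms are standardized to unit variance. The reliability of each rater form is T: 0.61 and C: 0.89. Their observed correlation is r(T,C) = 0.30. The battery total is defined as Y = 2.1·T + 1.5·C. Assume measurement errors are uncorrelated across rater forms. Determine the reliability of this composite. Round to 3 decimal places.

Var(Y) = 2.1² + 1.5² + 2·[3.15·0.30] = 6.66 + 1.89 = 8.55.
With uncorrelated errors the cross-covariances are all true-score covariance, so they carry over unchanged; only the diagonal terms shrink to ρᵢσᵢ².
True-score variance = [2.1²·0.61 + 1.5²·0.89] + 1.89 = 4.6926 + 1.89 = 6.5826.
Reliability = 6.5826 / 8.55 = 0.770.

0.770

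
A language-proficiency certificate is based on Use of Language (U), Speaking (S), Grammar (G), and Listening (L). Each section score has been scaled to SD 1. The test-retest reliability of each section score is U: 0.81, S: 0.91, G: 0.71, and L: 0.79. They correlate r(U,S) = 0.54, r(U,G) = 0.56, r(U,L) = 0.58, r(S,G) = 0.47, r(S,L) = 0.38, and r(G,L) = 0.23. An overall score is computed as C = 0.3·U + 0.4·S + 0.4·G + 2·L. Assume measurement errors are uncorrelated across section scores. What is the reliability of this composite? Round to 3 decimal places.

Var(C) = 0.3² + 0.4² + 0.4² + 2² + 2·[0.12·0.54 + 0.12·0.56 + 0.6·0.58 + 0.16·0.47 + 0.8·0.38 + 0.8·0.23] = 4.41 + 2.0864 = 6.4964.
With uncorrelated errors the cross-covariances are all true-score covariance, so they carry over unchanged; only the diagonal terms shrink to ρᵢσᵢ².
True-score variance = [0.3²·0.81 + 0.4²·0.91 + 0.4²·0.71 + 2²·0.79] + 2.0864 = 3.4921 + 2.0864 = 5.5785.
Reliability = 5.5785 / 6.4964 = 0.859.

0.859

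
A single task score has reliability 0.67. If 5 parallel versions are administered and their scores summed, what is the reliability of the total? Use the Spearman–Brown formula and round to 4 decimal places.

ρ_k = kρ / (1 + (k−1)ρ) = 5·0.67 / (1 + 4·0.67) = 3.350 / 3.680 = 0.9103.

0.9103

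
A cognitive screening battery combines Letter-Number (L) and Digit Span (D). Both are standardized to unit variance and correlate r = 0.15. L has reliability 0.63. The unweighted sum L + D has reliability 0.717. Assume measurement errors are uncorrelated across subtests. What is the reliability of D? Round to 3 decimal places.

Var(L+D) = 2 + 2·0.15 = 2.300.
True-score variance = ρ_L + ρ_D + 2·0.15, so 0.717 = (0.63 + ρ_D + 0.30) / 2.300.
ρ_D = 0.717·2.300 − 0.63 − 0.30 = 0.719.

0.719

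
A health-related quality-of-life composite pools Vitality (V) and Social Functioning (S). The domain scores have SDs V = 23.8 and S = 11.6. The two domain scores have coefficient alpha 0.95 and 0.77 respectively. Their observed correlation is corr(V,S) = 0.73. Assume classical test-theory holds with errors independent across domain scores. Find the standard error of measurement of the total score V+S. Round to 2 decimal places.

7.70

Var(total) = 701 + 403.077 = 1104.08.
True-score variance = 641.729 + 403.077 = 1044.81, so reliability = 0.9463.
Error variance = 1104.08 − 1044.81 = 59.2708; SEM = √59.2708 = 7.70.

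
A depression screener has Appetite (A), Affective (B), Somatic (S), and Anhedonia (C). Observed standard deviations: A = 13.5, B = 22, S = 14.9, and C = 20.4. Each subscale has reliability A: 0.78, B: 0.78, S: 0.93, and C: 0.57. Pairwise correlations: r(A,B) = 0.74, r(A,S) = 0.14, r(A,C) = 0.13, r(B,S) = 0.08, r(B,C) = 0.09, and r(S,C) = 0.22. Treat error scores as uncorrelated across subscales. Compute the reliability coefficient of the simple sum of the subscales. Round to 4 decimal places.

Var(A+B+S+C) = 13.5² + 22² + 14.9² + 20.4² + 2·[13.5·22·0.74 + 13.5·14.9·0.14 + 13.5·20.4·0.13 + 22·14.9·0.08 + 22·20.4·0.09 + 14.9·20.4·0.22] = 1304.42 + 834.46 = 2138.88.
With uncorrelated errors the cross-covariances are all true-score covariance, so they carry over unchanged; only the diagonal terms shrink to ρᵢσᵢ².
True-score variance = [13.5²·0.78 + 22²·0.78 + 14.9²·0.93 + 20.4²·0.57] + 834.46 = 963.356 + 834.46 = 1797.82.
Reliability = 1797.82 / 2138.88 = 0.8405.

0.8405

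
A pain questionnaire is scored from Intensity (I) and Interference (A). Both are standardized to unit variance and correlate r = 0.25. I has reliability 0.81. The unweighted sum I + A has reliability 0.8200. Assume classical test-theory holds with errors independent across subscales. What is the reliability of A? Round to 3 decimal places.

Var(I+A) = 2 + 2·0.25 = 2.500.
True-score variance = ρ_I + ρ_A + 2·0.25, so 0.8200 = (0.81 + ρ_A + 0.50) / 2.500.
ρ_A = 0.8200·2.500 − 0.81 − 0.50 = 0.740.

0.740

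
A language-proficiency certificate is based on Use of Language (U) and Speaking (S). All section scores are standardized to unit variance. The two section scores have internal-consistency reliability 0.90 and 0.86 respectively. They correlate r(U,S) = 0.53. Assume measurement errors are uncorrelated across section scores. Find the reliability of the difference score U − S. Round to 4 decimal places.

Var(U−S) = 1 + 1 − 2·0.53 = 2 − 1.06 = 0.94.
Under uncorrelated errors the observed covariances equal the true-score covariances, so only the own-variance terms attenuate.
True-score variance = [0.90 + 0.86] − 1.06 = 1.76 − 1.06 = 0.7.
Reliability = 0.7 / 0.94 = 0.7447.

0.7447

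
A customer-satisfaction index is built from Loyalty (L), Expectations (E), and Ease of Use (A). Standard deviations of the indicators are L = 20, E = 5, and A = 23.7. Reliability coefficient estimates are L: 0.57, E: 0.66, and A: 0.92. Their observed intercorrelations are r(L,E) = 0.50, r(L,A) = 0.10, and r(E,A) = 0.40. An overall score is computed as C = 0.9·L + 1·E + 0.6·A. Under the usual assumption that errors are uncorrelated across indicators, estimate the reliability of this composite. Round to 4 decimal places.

Var(C) = 0.9²·20² + 5² + 0.6²·23.7² + 2·[0.9·20·5·0.50 + 0.54·20·23.7·0.10 + 0.6·5·23.7·0.40] = 551.208 + 198.072 = 749.28.
Under uncorrelated errors the observed covariances equal the true-score covariances, so only the own-variance terms attenuate.
True-score variance = [0.9²·20²·0.57 + 5²·0.66 + 0.6²·23.7²·0.92] + 198.072 = 387.212 + 198.072 = 585.284.
Reliability = 585.284 / 749.28 = 0.7811.

0.7811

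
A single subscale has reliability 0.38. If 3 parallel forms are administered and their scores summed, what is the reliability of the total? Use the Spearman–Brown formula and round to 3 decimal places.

ρ_k = kρ / (1 + (k−1)ρ) = 3·0.38 / (1 + 2·0.38) = 1.140 / 1.760 = 0.648.

0.648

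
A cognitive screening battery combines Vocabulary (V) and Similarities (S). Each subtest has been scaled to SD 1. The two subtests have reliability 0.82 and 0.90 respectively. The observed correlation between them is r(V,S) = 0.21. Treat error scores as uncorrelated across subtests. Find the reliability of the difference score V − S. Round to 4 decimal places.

Var(V−S) = 1 + 1 − 2·0.21 = 2 − 0.42 = 1.58.
Under uncorrelated errors the observed covariances equal the true-score covariances, so only the own-variance terms attenuate.
True-score variance = [0.82 + 0.90] − 0.42 = 1.72 − 0.42 = 1.3.
Reliability = 1.3 / 1.58 = 0.8228.

0.8228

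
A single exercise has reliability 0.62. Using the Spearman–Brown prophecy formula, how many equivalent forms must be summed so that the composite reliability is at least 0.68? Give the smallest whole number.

k ≥ ρ*(1−ρ₁)/(ρ₁(1−ρ*)) = 0.68·0.38 / (0.62·0.32) = 1.302.
Smallest integer k = 2.

2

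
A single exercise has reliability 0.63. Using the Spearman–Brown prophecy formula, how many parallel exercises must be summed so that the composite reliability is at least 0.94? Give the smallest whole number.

k ≥ ρ*(1−ρ₁)/(ρ₁(1−ρ*)) = 0.94·0.37 / (0.63·0.06) = 9.201.
Smallest integer k = 10.

10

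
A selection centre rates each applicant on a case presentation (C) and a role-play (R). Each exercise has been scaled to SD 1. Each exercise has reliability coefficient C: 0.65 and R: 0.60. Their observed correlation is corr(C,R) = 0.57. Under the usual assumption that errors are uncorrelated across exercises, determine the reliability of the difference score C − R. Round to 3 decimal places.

0.128

Var(C−R) = 1 + 1 − 2·0.57 = 2 − 1.14 = 0.86.
Because errors are independent across components, Cov(Tᵢ,Tⱼ) = Cov(Xᵢ,Xⱼ); the off-diagonal part of the true-score variance is the same as above.
True-score variance = [0.65 + 0.60] − 1.14 = 1.25 − 1.14 = 0.11.
Reliability = 0.11 / 0.86 = 0.128.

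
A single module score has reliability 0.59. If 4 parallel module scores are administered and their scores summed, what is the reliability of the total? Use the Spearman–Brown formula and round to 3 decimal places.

ρ_k = kρ / (1 + (k−1)ρ) = 4·0.59 / (1 + 3·0.59) = 2.360 / 2.770 = 0.852.

0.852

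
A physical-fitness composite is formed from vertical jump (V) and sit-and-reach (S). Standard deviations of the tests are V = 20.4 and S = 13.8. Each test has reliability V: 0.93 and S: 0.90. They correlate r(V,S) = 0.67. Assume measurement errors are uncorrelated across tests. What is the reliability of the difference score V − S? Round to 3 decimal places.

Var(V−S) = 20.4² + 13.8² − 2·20.4·13.8·0.67 = 606.6 − 377.237 = 229.363.
With uncorrelated errors the cross-covariances are all true-score covariance, so they carry over unchanged; only the diagonal terms shrink to ρᵢσᵢ².
True-score variance = [20.4²·0.93 + 13.8²·0.90] − 377.237 = 558.425 − 377.237 = 181.188.
Reliability = 181.188 / 229.363 = 0.790.

0.790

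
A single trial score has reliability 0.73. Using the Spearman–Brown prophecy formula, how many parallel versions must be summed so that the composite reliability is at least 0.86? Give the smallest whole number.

k ≥ ρ*(1−ρ₁)/(ρ₁(1−ρ*)) = 0.86·0.27 / (0.73·0.14) = 2.272.
Smallest integer k = 3.

3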